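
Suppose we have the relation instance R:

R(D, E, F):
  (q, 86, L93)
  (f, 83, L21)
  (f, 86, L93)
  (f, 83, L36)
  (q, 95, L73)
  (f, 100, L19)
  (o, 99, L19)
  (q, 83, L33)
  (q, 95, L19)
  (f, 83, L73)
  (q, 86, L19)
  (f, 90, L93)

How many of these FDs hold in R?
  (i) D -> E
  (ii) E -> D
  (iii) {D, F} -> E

0

(i) D -> E: D=q: 5 rows → E takes values {86, 95, 83} — violation; D=f: 6 rows → E takes values {83, 86, 100, 90} — violation — fails.
(ii) E -> D: E=86: 3 rows → D takes values {q, f} — violation; E=83: 4 rows → D takes values {f, q} — violation — fails.
(iii) {D, F} -> E: (D=f, F=L93): 2 rows → E takes values {86, 90} — violation; (D=q, F=L19): 2 rows → E takes values {95, 86} — violation — fails.
None of the 3 dependencies hold.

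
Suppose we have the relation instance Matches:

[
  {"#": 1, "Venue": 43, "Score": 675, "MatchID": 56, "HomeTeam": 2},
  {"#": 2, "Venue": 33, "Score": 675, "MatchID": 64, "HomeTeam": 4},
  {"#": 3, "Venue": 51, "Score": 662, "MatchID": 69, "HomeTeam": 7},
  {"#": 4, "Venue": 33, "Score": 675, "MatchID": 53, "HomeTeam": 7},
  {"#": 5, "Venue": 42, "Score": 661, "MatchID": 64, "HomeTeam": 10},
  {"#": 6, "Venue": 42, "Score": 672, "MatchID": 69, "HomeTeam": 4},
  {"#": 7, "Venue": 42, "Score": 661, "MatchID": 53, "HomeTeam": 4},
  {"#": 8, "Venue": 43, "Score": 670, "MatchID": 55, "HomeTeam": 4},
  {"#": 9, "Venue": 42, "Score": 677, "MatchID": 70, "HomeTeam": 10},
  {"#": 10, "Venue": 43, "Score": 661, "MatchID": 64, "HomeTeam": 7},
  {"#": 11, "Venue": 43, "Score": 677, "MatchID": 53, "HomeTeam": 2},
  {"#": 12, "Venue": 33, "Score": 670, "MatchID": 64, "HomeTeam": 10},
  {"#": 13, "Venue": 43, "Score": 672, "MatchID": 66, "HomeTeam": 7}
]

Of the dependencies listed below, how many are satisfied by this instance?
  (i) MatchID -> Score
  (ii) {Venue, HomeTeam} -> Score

0

(i) MatchID -> Score: MatchID=64: rows 2, 5, 10, 12 → Score takes values {675, 661, 670} — violation; MatchID=69: rows 3, 6 → Score takes values {662, 672} — violation; MatchID=53: rows 4, 7, 11 → Score takes values {675, 661, 677} — violation — fails.
(ii) {Venue, HomeTeam} -> Score: (Venue=43, HomeTeam=2): rows 1, 11 → Score takes values {675, 677} — violation; (Venue=42, HomeTeam=10): rows 5, 9 → Score takes values {661, 677} — violation; (Venue=42, HomeTeam=4): rows 6, 7 → Score takes values {672, 661} — violation; (Venue=43, HomeTeam=7): rows 10, 13 → Score takes values {661, 672} — violation — fails.
None of the 2 dependencies hold.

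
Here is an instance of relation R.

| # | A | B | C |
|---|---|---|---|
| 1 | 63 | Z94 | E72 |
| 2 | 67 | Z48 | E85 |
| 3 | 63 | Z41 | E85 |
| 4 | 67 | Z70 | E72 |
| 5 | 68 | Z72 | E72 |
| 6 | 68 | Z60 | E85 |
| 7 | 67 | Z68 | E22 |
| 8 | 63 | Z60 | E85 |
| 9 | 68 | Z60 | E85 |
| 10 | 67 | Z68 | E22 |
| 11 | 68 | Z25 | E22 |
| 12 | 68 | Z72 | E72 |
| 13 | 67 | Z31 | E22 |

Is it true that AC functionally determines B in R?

(A=63, C=E72): row 1 → B = Z94 ✓
(A=67, C=E85): row 2 → B = Z48 ✓
(A=63, C=E85): rows 3, 8 → B takes values {Z41, Z60} — violation
(A=67, C=E72): row 4 → B = Z70 ✓
(A=68, C=E72): rows 5, 12 → B = Z72, Z72 ✓
(A=68, C=E85): rows 6, 9 → B = Z60, Z60 ✓
(A=67, C=E22): rows 7, 10, 13 → B takes values {Z68, Z31} — violation
(A=68, C=E22): row 11 → B = Z25 ✓
Two rows agree on AC but differ on B, so AC → B does not hold.

No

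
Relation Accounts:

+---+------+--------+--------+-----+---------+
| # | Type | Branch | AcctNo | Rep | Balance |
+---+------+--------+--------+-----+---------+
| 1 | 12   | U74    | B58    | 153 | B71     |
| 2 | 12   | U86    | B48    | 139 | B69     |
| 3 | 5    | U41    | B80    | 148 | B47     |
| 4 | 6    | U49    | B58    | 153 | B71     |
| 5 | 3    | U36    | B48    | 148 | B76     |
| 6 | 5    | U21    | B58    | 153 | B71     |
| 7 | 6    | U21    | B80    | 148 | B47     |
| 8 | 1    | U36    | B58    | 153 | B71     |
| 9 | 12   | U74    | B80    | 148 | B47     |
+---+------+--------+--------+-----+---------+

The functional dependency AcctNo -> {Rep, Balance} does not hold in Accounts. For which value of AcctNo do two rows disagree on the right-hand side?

B48

AcctNo=B58: rows 1, 4, 6, 8 → {Rep,Balance} = (153, B71), (153, B71), (153, B71), (153, B71) ✓
AcctNo=B48: rows 2, 5 → {Rep,Balance} takes values {(139, B69), (148, B76)} — violation
AcctNo=B80: rows 3, 7, 9 → {Rep,Balance} = (148, B47), (148, B47), (148, B47) ✓
The only AcctNo value with inconsistent RHS is AcctNo=B48.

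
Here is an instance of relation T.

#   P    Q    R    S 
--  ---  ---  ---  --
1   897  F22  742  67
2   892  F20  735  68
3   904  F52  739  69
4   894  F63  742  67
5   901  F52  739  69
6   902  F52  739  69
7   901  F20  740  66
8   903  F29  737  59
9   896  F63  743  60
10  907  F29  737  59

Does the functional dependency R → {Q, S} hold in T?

No

R=742: rows 1, 4 → {Q,S} takes values {(F22, 67), (F63, 67)} — violation
R=735: row 2 → {Q,S} = (F20, 68) ✓
R=739: rows 3, 5, 6 → {Q,S} = (F52, 69), (F52, 69), (F52, 69) ✓
R=740: row 7 → {Q,S} = (F20, 66) ✓
R=737: rows 8, 10 → {Q,S} = (F29, 59), (F29, 59) ✓
R=743: row 9 → {Q,S} = (F63, 60) ✓
Two rows agree on R but differ on {Q, S}, so R → {Q, S} does not hold.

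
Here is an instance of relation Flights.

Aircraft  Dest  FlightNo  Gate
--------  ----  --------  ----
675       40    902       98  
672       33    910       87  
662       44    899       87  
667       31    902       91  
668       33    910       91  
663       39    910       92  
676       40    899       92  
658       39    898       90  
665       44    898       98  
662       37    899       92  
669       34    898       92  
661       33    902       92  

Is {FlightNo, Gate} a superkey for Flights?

No

Two distinct rows share (FlightNo=899, Gate=92), so {FlightNo, Gate} does not determine every attribute — not a superkey.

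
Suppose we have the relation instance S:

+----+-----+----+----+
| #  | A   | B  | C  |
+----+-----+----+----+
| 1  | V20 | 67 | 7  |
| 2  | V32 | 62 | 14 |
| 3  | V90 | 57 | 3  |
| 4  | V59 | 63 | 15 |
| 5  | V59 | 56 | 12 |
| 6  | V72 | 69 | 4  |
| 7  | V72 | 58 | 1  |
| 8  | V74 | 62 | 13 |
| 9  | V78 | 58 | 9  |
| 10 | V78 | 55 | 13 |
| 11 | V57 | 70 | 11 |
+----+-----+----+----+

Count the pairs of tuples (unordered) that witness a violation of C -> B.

C=13: violating pairs (8,10) — 1 pair.

1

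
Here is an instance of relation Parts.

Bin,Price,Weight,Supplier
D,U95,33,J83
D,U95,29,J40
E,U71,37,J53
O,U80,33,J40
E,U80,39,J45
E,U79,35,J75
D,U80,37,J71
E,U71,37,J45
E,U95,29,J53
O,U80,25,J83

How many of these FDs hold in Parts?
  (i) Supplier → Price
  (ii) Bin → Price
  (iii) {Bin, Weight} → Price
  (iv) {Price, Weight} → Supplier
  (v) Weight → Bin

(i) Supplier → Price: Supplier=J83: 2 rows → Price takes values {U95, U80} — violation; Supplier=J40: 2 rows → Price takes values {U95, U80} — violation; Supplier=J53: 2 rows → Price takes values {U71, U95} — violation; Supplier=J45: 2 rows → Price takes values {U80, U71} — violation — fails.
(ii) Bin → Price: Bin=D: 3 rows → Price takes values {U95, U80} — violation; Bin=E: 5 rows → Price takes values {U71, U80, U79, U95} — violation — fails.
(iii) {Bin, Weight} → Price: every LHS value maps to a single RHS value — holds.
(iv) {Price, Weight} → Supplier: (Price=U95, Weight=29): 2 rows → Supplier takes values {J40, J53} — violation; (Price=U71, Weight=37): 2 rows → Supplier takes values {J53, J45} — violation — fails.
(v) Weight → Bin: Weight=33: 2 rows → Bin takes values {D, O} — violation; Weight=29: 2 rows → Bin takes values {D, E} — violation; Weight=37: 3 rows → Bin takes values {E, D} — violation — fails.
1 of the 5 dependencies holds.

1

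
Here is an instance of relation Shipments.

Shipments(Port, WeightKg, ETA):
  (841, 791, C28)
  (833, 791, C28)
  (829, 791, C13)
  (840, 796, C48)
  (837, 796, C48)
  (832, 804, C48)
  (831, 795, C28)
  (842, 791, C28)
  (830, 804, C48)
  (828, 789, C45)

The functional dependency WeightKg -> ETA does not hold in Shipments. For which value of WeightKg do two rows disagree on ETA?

791

WeightKg=791: 4 rows → ETA takes values {C28, C13} — violation
WeightKg=796: 2 rows → ETA = C48, C48 ✓
WeightKg=804: 2 rows → ETA = C48, C48 ✓
WeightKg=795: 1 row → ETA = C28 ✓
WeightKg=789: 1 row → ETA = C45 ✓
The only WeightKg value with inconsistent ETA is WeightKg=791.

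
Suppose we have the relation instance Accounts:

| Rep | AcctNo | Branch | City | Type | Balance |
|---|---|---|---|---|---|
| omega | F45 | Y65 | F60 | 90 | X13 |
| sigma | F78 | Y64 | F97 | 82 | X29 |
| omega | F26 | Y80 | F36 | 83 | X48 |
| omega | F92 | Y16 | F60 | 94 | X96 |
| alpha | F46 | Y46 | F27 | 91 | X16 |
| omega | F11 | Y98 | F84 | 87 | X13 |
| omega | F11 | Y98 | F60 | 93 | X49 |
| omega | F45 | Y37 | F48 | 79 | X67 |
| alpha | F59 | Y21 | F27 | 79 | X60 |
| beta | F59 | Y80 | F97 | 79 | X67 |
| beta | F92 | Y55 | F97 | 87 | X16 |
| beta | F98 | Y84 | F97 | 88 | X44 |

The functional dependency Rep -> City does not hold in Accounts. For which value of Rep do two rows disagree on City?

Rep=omega: 6 rows → City takes values {F60, F36, F84, F48} — violation
Rep=sigma: 1 row → City = F97 ✓
Rep=alpha: 2 rows → City = F27, F27 ✓
Rep=beta: 3 rows → City = F97, F97, F97 ✓
The only Rep value with inconsistent City is Rep=omega.

omega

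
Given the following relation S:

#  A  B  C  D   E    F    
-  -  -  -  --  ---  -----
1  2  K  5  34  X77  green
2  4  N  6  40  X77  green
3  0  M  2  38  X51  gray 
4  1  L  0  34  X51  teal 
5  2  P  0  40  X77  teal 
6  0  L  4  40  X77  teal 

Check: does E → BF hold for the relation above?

E=X77: rows 1, 2, 5, 6 → {B,F} takes values {(K, green), (N, green), (P, teal), (L, teal)} — violation
E=X51: rows 3, 4 → {B,F} takes values {(M, gray), (L, teal)} — violation
Two rows agree on E but differ on BF, so E → BF does not hold.

No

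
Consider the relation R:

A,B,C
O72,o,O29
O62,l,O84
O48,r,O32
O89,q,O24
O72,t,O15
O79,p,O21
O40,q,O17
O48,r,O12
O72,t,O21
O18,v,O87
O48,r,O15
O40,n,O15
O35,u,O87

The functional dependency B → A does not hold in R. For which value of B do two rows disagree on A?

q

B=o: 1 row → A = O72 ✓
B=l: 1 row → A = O62 ✓
B=r: 3 rows → A = O48, O48, O48 ✓
B=q: 2 rows → A takes values {O89, O40} — violation
B=t: 2 rows → A = O72, O72 ✓
B=p: 1 row → A = O79 ✓
B=v: 1 row → A = O18 ✓
B=n: 1 row → A = O40 ✓
B=u: 1 row → A = O35 ✓
The only B value with inconsistent A is B=q.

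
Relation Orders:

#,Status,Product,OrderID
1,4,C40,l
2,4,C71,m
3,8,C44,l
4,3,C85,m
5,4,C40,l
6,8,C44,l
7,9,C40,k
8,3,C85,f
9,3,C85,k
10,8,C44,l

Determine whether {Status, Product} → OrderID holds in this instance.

No

(Status=4, Product=C40): rows 1, 5 → OrderID = l, l ✓
(Status=4, Product=C71): row 2 → OrderID = m ✓
(Status=8, Product=C44): rows 3, 6, 10 → OrderID = l, l, l ✓
(Status=3, Product=C85): rows 4, 8, 9 → OrderID takes values {m, f, k} — violation
(Status=9, Product=C40): row 7 → OrderID = k ✓
Two rows agree on {Status, Product} but differ on OrderID, so {Status, Product} → OrderID does not hold.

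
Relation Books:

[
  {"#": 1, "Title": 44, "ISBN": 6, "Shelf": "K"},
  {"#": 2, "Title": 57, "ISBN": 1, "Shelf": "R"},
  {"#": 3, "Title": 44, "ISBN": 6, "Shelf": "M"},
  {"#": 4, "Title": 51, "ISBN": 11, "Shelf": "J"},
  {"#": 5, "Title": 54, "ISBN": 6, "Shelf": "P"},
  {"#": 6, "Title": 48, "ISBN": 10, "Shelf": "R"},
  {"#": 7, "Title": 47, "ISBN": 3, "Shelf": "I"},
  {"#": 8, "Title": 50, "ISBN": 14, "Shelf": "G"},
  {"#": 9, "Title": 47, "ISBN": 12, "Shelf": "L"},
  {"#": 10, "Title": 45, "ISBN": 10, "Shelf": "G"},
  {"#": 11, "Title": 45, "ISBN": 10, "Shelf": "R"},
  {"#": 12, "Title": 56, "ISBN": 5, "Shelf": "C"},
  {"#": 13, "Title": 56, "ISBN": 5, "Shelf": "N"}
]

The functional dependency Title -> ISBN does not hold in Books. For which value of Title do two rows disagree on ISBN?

Title=44: rows 1, 3 → ISBN = 6, 6 ✓
Title=57: row 2 → ISBN = 1 ✓
Title=51: row 4 → ISBN = 11 ✓
Title=54: row 5 → ISBN = 6 ✓
Title=48: row 6 → ISBN = 10 ✓
Title=47: rows 7, 9 → ISBN takes values {3, 12} — violation
Title=50: row 8 → ISBN = 14 ✓
Title=45: rows 10, 11 → ISBN = 10, 10 ✓
Title=56: rows 12, 13 → ISBN = 5, 5 ✓
The only Title value with inconsistent ISBN is Title=47.

47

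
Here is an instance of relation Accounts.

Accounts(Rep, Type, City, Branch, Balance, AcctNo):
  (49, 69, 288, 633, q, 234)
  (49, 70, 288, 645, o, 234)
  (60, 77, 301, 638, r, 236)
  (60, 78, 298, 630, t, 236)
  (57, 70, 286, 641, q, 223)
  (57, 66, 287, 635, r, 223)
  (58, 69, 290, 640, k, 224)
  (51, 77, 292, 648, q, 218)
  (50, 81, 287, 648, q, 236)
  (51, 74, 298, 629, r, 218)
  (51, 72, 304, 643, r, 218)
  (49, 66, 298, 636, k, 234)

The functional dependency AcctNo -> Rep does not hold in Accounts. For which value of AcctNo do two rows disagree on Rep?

AcctNo=234: 3 rows → Rep = 49, 49, 49 ✓
AcctNo=236: 3 rows → Rep takes values {60, 50} — violation
AcctNo=223: 2 rows → Rep = 57, 57 ✓
AcctNo=224: 1 row → Rep = 58 ✓
AcctNo=218: 3 rows → Rep = 51, 51, 51 ✓
The only AcctNo value with inconsistent Rep is AcctNo=236.

236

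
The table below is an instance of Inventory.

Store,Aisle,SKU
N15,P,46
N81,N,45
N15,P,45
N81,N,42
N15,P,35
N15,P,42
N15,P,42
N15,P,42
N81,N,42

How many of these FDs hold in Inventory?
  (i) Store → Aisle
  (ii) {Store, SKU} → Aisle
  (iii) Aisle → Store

3

(i) Store → Aisle: every LHS value maps to a single RHS value — holds.
(ii) {Store, SKU} → Aisle: every LHS value maps to a single RHS value — holds.
(iii) Aisle → Store: every LHS value maps to a single RHS value — holds.
3 of the 3 dependencies hold.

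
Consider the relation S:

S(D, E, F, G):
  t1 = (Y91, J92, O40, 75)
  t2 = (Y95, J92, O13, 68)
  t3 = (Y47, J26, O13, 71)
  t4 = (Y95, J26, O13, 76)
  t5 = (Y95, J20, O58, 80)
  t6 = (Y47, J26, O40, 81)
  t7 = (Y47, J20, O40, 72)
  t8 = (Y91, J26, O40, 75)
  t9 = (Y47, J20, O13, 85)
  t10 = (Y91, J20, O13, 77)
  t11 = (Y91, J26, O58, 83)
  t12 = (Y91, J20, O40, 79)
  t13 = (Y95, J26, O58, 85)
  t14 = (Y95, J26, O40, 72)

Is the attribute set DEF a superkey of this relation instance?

Yes

All 14 rows have distinct DEF values, so DEF → (all attributes) holds and DEF is a superkey.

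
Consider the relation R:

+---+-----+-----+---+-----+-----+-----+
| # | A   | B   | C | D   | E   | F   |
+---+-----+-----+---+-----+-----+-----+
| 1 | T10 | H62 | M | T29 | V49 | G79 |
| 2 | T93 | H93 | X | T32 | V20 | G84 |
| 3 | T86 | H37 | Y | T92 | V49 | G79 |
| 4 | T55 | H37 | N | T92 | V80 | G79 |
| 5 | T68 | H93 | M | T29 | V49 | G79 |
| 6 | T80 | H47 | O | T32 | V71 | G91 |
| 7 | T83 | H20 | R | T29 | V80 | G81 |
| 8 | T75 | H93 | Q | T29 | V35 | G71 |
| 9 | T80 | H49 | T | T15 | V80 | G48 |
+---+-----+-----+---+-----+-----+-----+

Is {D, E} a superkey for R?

No

Rows 1 and 5 have the same {D, E} value (D=T29, E=V49) but are distinct tuples, so {D, E} does not determine every attribute — not a superkey.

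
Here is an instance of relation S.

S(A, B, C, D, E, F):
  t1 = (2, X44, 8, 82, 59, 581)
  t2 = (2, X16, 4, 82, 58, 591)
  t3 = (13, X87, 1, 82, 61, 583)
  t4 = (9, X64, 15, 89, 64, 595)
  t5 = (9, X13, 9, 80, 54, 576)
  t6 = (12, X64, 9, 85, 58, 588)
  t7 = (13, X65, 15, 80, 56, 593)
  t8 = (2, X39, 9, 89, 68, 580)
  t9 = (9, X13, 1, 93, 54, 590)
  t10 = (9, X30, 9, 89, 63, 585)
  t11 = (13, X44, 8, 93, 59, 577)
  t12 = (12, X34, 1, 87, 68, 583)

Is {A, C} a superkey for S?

Rows 5 and 10 have the same {A, C} value (A=9, C=9) but are distinct tuples, so {A, C} does not determine every attribute — not a superkey.

No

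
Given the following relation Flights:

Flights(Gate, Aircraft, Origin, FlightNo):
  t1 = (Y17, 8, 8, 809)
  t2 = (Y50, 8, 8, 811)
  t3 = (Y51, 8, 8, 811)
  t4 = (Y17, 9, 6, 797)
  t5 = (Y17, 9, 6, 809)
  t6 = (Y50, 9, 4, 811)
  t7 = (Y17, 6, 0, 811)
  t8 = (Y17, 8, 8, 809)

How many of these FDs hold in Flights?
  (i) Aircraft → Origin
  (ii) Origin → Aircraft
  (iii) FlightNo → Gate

(i) Aircraft → Origin: Aircraft=9: rows 4, 5, 6 → Origin takes values {6, 4} — violation — fails.
(ii) Origin → Aircraft: every LHS value maps to a single RHS value — holds.
(iii) FlightNo → Gate: FlightNo=811: rows 2, 3, 6, 7 → Gate takes values {Y50, Y51, Y17} — violation — fails.
1 of the 3 dependencies holds.

1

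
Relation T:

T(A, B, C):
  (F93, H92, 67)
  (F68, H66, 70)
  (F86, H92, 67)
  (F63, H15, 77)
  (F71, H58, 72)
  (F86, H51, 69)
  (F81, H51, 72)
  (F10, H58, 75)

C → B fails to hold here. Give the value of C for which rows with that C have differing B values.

C=67: 2 rows → B = H92, H92 ✓
C=70: 1 row → B = H66 ✓
C=77: 1 row → B = H15 ✓
C=72: 2 rows → B takes values {H58, H51} — violation
C=69: 1 row → B = H51 ✓
C=75: 1 row → B = H58 ✓
The only C value with inconsistent B is C=72.

72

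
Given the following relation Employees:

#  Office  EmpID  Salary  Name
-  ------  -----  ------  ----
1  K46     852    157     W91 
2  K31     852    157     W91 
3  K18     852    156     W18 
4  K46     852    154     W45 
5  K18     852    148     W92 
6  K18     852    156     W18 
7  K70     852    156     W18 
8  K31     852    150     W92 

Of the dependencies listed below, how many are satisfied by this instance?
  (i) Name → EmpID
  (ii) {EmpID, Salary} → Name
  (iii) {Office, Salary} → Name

3

(i) Name → EmpID: every LHS value maps to a single RHS value — holds.
(ii) {EmpID, Salary} → Name: every LHS value maps to a single RHS value — holds.
(iii) {Office, Salary} → Name: every LHS value maps to a single RHS value — holds.
3 of the 3 dependencies hold.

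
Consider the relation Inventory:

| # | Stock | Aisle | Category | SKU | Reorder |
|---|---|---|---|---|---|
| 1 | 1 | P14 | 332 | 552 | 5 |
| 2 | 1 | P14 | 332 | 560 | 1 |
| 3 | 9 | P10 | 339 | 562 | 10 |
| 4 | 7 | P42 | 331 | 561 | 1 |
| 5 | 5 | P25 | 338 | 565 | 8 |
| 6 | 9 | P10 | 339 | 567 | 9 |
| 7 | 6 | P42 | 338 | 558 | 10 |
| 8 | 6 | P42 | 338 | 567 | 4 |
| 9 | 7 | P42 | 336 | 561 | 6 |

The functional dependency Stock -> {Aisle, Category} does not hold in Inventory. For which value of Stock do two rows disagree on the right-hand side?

7

Stock=1: rows 1, 2 → {Aisle,Category} = (P14, 332), (P14, 332) ✓
Stock=9: rows 3, 6 → {Aisle,Category} = (P10, 339), (P10, 339) ✓
Stock=7: rows 4, 9 → {Aisle,Category} takes values {(P42, 331), (P42, 336)} — violation
Stock=5: row 5 → {Aisle,Category} = (P25, 338) ✓
Stock=6: rows 7, 8 → {Aisle,Category} = (P42, 338), (P42, 338) ✓
The only Stock value with inconsistent RHS is Stock=7.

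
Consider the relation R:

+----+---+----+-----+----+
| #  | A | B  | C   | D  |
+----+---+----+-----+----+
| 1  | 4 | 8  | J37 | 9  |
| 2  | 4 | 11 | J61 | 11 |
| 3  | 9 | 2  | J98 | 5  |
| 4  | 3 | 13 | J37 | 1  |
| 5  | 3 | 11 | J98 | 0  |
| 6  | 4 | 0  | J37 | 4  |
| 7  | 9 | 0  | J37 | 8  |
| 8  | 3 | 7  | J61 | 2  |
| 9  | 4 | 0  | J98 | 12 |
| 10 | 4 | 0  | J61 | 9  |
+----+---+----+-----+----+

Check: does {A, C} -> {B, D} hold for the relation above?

No

(A=4, C=J37): rows 1, 6 → {B,D} takes values {(8, 9), (0, 4)} — violation
(A=4, C=J61): rows 2, 10 → {B,D} takes values {(11, 11), (0, 9)} — violation
(A=9, C=J98): row 3 → {B,D} = (2, 5) ✓
(A=3, C=J37): row 4 → {B,D} = (13, 1) ✓
(A=3, C=J98): row 5 → {B,D} = (11, 0) ✓
(A=9, C=J37): row 7 → {B,D} = (0, 8) ✓
(A=3, C=J61): row 8 → {B,D} = (7, 2) ✓
(A=4, C=J98): row 9 → {B,D} = (0, 12) ✓
Two rows agree on {A, C} but differ on {B, D}, so {A, C} -> {B, D} does not hold.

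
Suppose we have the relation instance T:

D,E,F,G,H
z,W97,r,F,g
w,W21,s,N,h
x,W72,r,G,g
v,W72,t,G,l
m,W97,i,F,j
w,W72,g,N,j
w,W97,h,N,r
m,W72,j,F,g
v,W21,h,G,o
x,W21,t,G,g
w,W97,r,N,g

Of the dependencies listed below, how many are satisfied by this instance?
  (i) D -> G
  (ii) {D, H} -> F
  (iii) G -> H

(i) D -> G: every LHS value maps to a single RHS value — holds.
(ii) {D, H} -> F: (D=x, H=g): 2 rows → F takes values {r, t} — violation — fails.
(iii) G -> H: G=F: 3 rows → H takes values {g, j} — violation; G=N: 4 rows → H takes values {h, j, r, g} — violation; G=G: 4 rows → H takes values {g, l, o} — violation — fails.
1 of the 3 dependencies holds.

1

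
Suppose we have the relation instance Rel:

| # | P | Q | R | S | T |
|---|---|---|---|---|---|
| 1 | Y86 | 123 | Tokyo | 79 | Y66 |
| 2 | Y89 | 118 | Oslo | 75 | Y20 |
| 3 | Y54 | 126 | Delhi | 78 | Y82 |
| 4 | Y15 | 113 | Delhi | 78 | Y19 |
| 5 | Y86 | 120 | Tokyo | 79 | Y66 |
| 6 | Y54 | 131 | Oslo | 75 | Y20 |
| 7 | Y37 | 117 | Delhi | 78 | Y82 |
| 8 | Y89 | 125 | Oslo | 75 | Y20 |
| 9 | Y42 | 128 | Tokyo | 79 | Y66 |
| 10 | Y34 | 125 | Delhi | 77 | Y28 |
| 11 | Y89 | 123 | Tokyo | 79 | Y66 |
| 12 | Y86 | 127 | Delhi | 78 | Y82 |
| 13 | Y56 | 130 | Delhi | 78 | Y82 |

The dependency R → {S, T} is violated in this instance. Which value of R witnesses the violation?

Delhi

R=Tokyo: rows 1, 5, 9, 11 → {S,T} = (79, Y66), (79, Y66), (79, Y66), (79, Y66) ✓
R=Oslo: rows 2, 6, 8 → {S,T} = (75, Y20), (75, Y20), (75, Y20) ✓
R=Delhi: rows 3, 4, 7, 10, 12, 13 → {S,T} takes values {(78, Y82), (78, Y19), (77, Y28)} — violation
The only R value with inconsistent RHS is R=Delhi.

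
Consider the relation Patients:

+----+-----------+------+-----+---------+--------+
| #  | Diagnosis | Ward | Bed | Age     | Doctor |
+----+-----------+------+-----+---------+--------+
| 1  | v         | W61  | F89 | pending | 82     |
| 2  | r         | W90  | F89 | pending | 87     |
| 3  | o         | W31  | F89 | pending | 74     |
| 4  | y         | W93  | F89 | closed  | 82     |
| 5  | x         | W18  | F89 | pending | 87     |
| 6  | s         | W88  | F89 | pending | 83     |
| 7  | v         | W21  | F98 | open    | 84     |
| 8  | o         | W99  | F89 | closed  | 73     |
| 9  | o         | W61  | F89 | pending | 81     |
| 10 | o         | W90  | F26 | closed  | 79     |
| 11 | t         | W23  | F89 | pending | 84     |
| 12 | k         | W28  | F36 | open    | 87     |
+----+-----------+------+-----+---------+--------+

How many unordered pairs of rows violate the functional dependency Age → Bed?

Age=pending: all 7 rows agree on Bed — 0 pairs.
Age=closed: violating pairs (4,10), (8,10) — 2 pairs.
Age=open: violating pairs (7,12) — 1 pair.

3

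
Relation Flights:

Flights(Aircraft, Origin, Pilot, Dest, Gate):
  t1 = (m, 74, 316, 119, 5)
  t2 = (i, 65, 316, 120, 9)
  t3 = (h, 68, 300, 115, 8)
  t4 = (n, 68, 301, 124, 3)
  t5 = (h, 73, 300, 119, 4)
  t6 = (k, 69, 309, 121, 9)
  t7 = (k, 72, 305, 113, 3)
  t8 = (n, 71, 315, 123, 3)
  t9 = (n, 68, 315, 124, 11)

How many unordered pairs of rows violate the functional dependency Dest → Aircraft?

1

Dest=119: violating pairs (1,5) — 1 pair.
Dest=124: all 2 rows agree on Aircraft — 0 pairs.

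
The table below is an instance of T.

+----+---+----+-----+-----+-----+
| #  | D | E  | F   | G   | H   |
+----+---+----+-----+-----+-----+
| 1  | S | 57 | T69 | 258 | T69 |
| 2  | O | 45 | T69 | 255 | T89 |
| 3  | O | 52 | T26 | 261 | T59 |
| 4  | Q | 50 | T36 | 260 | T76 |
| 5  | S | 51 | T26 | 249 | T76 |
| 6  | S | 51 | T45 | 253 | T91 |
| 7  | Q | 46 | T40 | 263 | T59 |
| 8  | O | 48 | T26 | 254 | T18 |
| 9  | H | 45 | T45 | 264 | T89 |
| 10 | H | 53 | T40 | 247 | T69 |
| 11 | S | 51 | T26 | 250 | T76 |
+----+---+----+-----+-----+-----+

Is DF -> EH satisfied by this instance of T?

(D=S, F=T69): row 1 → {E,H} = (57, T69) ✓
(D=O, F=T69): row 2 → {E,H} = (45, T89) ✓
(D=O, F=T26): rows 3, 8 → {E,H} takes values {(52, T59), (48, T18)} — violation
(D=Q, F=T36): row 4 → {E,H} = (50, T76) ✓
(D=S, F=T26): rows 5, 11 → {E,H} = (51, T76), (51, T76) ✓
(D=S, F=T45): row 6 → {E,H} = (51, T91) ✓
(D=Q, F=T40): row 7 → {E,H} = (46, T59) ✓
(D=H, F=T45): row 9 → {E,H} = (45, T89) ✓
(D=H, F=T40): row 10 → {E,H} = (53, T69) ✓
Two rows agree on DF but differ on EH, so DF -> EH does not hold.

No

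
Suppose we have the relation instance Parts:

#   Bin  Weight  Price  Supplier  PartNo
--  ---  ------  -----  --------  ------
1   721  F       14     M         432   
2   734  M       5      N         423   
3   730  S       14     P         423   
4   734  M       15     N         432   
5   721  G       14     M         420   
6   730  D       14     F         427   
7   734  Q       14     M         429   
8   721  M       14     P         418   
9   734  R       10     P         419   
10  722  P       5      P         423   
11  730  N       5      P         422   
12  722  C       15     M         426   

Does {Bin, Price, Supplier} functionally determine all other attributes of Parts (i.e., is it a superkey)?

Rows 1 and 5 have the same {Bin, Price, Supplier} value (Bin=721, Price=14, Supplier=M) but are distinct tuples, so {Bin, Price, Supplier} does not determine every attribute — not a superkey.

No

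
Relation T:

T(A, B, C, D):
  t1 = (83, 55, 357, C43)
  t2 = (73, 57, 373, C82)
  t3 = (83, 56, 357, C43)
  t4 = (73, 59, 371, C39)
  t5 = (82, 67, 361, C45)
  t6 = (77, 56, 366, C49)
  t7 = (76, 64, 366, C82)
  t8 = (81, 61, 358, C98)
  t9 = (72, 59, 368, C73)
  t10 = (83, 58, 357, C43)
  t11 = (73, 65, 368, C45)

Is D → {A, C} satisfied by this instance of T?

No

D=C43: rows 1, 3, 10 → {A,C} = (83, 357), (83, 357), (83, 357) ✓
D=C82: rows 2, 7 → {A,C} takes values {(73, 373), (76, 366)} — violation
D=C39: row 4 → {A,C} = (73, 371) ✓
D=C45: rows 5, 11 → {A,C} takes values {(82, 361), (73, 368)} — violation
D=C49: row 6 → {A,C} = (77, 366) ✓
D=C98: row 8 → {A,C} = (81, 358) ✓
D=C73: row 9 → {A,C} = (72, 368) ✓
Two rows agree on D but differ on {A, C}, so D → {A, C} does not hold.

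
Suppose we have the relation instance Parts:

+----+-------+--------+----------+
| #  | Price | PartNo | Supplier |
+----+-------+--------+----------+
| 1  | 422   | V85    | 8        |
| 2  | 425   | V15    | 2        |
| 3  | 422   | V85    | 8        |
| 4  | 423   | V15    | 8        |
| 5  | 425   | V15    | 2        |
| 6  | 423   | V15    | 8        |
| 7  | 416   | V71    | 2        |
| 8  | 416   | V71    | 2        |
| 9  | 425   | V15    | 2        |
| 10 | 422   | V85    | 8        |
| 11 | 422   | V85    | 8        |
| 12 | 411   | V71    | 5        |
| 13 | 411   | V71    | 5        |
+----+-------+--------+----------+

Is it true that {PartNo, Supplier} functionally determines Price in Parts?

(PartNo=V85, Supplier=8): rows 1, 3, 10, 11 → Price = 422, 422, 422, 422 ✓
(PartNo=V15, Supplier=2): rows 2, 5, 9 → Price = 425, 425, 425 ✓
(PartNo=V15, Supplier=8): rows 4, 6 → Price = 423, 423 ✓
(PartNo=V71, Supplier=2): rows 7, 8 → Price = 416, 416 ✓
(PartNo=V71, Supplier=5): rows 12, 13 → Price = 411, 411 ✓
Every {PartNo, Supplier} value is associated with a single Price value, so {PartNo, Supplier} -> Price holds.

Yes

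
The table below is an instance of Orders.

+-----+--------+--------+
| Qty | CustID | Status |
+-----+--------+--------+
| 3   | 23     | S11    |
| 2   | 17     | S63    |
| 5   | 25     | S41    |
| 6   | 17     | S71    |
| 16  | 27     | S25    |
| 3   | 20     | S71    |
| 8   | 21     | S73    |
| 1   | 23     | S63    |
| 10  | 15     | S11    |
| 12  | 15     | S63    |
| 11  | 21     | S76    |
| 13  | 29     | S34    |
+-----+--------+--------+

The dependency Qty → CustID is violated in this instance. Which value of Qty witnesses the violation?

3

Qty=3: 2 rows → CustID takes values {23, 20} — violation
Qty=2: 1 row → CustID = 17 ✓
Qty=5: 1 row → CustID = 25 ✓
Qty=6: 1 row → CustID = 17 ✓
Qty=16: 1 row → CustID = 27 ✓
Qty=8: 1 row → CustID = 21 ✓
Qty=1: 1 row → CustID = 23 ✓
Qty=10: 1 row → CustID = 15 ✓
Qty=12: 1 row → CustID = 15 ✓
Qty=11: 1 row → CustID = 21 ✓
Qty=13: 1 row → CustID = 29 ✓
The only Qty value with inconsistent CustID is Qty=3.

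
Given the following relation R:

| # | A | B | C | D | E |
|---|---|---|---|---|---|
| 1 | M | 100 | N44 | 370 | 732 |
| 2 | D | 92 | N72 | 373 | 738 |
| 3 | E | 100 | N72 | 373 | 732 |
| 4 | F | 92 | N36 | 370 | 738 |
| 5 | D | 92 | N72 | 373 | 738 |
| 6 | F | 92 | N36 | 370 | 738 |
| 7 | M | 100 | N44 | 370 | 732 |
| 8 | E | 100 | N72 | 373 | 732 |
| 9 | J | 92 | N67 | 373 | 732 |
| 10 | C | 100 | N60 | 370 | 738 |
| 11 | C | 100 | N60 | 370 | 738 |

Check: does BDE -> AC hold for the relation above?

(B=100, D=370, E=732): rows 1, 7 → {A,C} = (M, N44), (M, N44) ✓
(B=92, D=373, E=738): rows 2, 5 → {A,C} = (D, N72), (D, N72) ✓
(B=100, D=373, E=732): rows 3, 8 → {A,C} = (E, N72), (E, N72) ✓
(B=92, D=370, E=738): rows 4, 6 → {A,C} = (F, N36), (F, N36) ✓
(B=92, D=373, E=732): row 9 → {A,C} = (J, N67) ✓
(B=100, D=370, E=738): rows 10, 11 → {A,C} = (C, N60), (C, N60) ✓
Every BDE value is associated with a single AC value, so BDE -> AC holds.

Yes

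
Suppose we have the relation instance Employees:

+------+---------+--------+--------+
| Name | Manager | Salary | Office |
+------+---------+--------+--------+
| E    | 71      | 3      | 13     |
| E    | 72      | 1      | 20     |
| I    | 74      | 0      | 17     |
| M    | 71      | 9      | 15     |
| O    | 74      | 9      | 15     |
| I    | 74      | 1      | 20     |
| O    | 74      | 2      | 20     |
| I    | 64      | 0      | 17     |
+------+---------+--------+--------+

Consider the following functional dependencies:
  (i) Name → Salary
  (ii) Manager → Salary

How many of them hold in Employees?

0

(i) Name → Salary: Name=E: 2 rows → Salary takes values {3, 1} — violation; Name=I: 3 rows → Salary takes values {0, 1} — violation; Name=O: 2 rows → Salary takes values {9, 2} — violation — fails.
(ii) Manager → Salary: Manager=71: 2 rows → Salary takes values {3, 9} — violation; Manager=74: 4 rows → Salary takes values {0, 9, 1, 2} — violation — fails.
None of the 2 dependencies hold.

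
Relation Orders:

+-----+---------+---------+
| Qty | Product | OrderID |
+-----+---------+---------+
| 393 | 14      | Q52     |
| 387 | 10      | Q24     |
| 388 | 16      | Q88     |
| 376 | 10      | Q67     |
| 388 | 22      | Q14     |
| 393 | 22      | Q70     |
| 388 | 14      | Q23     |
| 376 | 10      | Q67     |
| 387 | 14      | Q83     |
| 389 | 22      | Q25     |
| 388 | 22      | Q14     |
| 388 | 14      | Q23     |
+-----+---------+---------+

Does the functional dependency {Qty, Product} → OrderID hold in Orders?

(Qty=393, Product=14): 1 row → OrderID = Q52 ✓
(Qty=387, Product=10): 1 row → OrderID = Q24 ✓
(Qty=388, Product=16): 1 row → OrderID = Q88 ✓
(Qty=376, Product=10): 2 rows → OrderID = Q67, Q67 ✓
(Qty=388, Product=22): 2 rows → OrderID = Q14, Q14 ✓
(Qty=393, Product=22): 1 row → OrderID = Q70 ✓
(Qty=388, Product=14): 2 rows → OrderID = Q23, Q23 ✓
(Qty=387, Product=14): 1 row → OrderID = Q83 ✓
(Qty=389, Product=22): 1 row → OrderID = Q25 ✓
Every {Qty, Product} value is associated with a single OrderID value, so {Qty, Product} → OrderID holds.

Yes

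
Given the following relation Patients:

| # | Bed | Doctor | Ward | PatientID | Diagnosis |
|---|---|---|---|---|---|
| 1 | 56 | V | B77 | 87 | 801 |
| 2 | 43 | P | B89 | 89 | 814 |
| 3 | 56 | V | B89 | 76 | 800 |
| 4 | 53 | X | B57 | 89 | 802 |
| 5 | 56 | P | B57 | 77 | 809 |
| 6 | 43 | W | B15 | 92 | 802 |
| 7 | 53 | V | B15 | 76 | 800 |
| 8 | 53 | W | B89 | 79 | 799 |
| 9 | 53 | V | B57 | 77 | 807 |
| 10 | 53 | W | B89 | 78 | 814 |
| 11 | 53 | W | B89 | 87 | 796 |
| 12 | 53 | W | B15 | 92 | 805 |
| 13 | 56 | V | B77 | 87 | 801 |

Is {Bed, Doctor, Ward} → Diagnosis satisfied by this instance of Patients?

(Bed=56, Doctor=V, Ward=B77): rows 1, 13 → Diagnosis = 801, 801 ✓
(Bed=43, Doctor=P, Ward=B89): row 2 → Diagnosis = 814 ✓
(Bed=56, Doctor=V, Ward=B89): row 3 → Diagnosis = 800 ✓
(Bed=53, Doctor=X, Ward=B57): row 4 → Diagnosis = 802 ✓
(Bed=56, Doctor=P, Ward=B57): row 5 → Diagnosis = 809 ✓
(Bed=43, Doctor=W, Ward=B15): row 6 → Diagnosis = 802 ✓
(Bed=53, Doctor=V, Ward=B15): row 7 → Diagnosis = 800 ✓
(Bed=53, Doctor=W, Ward=B89): rows 8, 10, 11 → Diagnosis takes values {799, 814, 796} — violation
(Bed=53, Doctor=V, Ward=B57): row 9 → Diagnosis = 807 ✓
(Bed=53, Doctor=W, Ward=B15): row 12 → Diagnosis = 805 ✓
Two rows agree on {Bed, Doctor, Ward} but differ on Diagnosis, so {Bed, Doctor, Ward} → Diagnosis does not hold.

No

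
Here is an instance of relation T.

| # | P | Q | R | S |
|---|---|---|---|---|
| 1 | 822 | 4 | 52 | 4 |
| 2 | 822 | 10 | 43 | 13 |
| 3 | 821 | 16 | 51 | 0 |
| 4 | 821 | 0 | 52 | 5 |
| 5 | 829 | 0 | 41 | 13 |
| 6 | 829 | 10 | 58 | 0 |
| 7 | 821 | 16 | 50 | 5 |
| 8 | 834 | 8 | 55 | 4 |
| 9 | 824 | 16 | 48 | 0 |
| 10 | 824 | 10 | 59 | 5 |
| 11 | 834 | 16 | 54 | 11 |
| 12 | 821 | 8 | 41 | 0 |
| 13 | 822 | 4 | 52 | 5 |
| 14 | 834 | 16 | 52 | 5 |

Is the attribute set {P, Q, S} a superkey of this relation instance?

All 14 rows have distinct {P, Q, S} values, so {P, Q, S} → (all attributes) holds and {P, Q, S} is a superkey.

Yes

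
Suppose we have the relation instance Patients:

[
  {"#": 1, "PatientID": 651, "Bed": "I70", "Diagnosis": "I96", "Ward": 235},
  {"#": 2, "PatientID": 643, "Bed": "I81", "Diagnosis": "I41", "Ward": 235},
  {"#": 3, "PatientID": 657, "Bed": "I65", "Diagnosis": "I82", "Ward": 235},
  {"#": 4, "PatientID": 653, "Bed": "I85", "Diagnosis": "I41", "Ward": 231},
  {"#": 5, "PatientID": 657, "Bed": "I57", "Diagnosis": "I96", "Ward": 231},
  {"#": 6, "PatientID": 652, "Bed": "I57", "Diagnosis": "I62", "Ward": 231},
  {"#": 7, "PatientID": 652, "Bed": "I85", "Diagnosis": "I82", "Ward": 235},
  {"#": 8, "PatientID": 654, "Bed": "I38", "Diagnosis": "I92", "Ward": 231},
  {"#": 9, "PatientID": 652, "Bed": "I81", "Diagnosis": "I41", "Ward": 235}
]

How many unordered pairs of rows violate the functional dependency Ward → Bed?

14

Ward=235: violating pairs (1,2), (1,3), (1,7), (1,9), (2,3), (2,7), (3,7), (3,9), (7,9) — 9 pairs.
Ward=231: violating pairs (4,5), (4,6), (4,8), (5,8), (6,8) — 5 pairs.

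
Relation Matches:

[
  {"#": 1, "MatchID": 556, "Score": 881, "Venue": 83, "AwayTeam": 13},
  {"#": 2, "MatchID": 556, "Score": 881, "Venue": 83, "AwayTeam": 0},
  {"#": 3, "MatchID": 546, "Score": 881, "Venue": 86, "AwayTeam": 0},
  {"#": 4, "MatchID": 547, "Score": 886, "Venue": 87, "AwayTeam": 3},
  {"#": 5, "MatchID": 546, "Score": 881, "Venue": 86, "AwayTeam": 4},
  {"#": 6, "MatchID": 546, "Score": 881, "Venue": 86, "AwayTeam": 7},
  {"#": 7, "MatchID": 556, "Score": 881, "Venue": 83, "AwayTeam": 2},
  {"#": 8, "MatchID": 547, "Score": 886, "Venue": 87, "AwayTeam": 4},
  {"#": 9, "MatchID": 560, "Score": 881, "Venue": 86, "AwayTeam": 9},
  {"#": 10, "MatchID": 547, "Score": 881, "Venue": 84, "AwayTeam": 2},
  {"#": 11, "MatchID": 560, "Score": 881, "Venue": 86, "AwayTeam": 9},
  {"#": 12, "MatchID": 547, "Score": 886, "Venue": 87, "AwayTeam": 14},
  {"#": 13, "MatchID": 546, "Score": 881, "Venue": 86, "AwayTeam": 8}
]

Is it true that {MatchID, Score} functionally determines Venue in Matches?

(MatchID=556, Score=881): rows 1, 2, 7 → Venue = 83, 83, 83 ✓
(MatchID=546, Score=881): rows 3, 5, 6, 13 → Venue = 86, 86, 86, 86 ✓
(MatchID=547, Score=886): rows 4, 8, 12 → Venue = 87, 87, 87 ✓
(MatchID=560, Score=881): rows 9, 11 → Venue = 86, 86 ✓
(MatchID=547, Score=881): row 10 → Venue = 84 ✓
Every {MatchID, Score} value is associated with a single Venue value, so {MatchID, Score} -> Venue holds.

Yes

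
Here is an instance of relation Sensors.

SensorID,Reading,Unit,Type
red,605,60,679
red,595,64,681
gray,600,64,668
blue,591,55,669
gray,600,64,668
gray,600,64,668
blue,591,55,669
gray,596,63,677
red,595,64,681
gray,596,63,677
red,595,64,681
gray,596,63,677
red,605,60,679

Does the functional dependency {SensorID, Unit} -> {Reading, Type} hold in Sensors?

Yes

(SensorID=red, Unit=60): 2 rows → {Reading,Type} = (605, 679), (605, 679) ✓
(SensorID=red, Unit=64): 3 rows → {Reading,Type} = (595, 681), (595, 681), (595, 681) ✓
(SensorID=gray, Unit=64): 3 rows → {Reading,Type} = (600, 668), (600, 668), (600, 668) ✓
(SensorID=blue, Unit=55): 2 rows → {Reading,Type} = (591, 669), (591, 669) ✓
(SensorID=gray, Unit=63): 3 rows → {Reading,Type} = (596, 677), (596, 677), (596, 677) ✓
Every {SensorID, Unit} value is associated with a single {Reading, Type} value, so {SensorID, Unit} -> {Reading, Type} holds.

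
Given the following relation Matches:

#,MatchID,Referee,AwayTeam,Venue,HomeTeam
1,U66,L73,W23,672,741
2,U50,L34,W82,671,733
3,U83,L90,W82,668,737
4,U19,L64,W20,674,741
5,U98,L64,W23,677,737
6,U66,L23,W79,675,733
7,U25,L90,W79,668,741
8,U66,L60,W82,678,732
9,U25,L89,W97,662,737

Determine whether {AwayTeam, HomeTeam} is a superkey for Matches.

Yes

All 9 rows have distinct {AwayTeam, HomeTeam} values, so {AwayTeam, HomeTeam} → (all attributes) holds and {AwayTeam, HomeTeam} is a superkey.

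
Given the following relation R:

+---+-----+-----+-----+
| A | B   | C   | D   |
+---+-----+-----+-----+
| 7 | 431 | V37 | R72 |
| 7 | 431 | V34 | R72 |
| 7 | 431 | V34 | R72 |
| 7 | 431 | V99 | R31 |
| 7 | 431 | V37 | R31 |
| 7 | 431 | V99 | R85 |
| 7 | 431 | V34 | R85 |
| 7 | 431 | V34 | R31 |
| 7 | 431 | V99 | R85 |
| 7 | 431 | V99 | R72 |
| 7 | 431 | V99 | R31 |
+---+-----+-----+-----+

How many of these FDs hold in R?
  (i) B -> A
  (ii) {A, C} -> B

(i) B -> A: every LHS value maps to a single RHS value — holds.
(ii) {A, C} -> B: every LHS value maps to a single RHS value — holds.
2 of the 2 dependencies hold.

2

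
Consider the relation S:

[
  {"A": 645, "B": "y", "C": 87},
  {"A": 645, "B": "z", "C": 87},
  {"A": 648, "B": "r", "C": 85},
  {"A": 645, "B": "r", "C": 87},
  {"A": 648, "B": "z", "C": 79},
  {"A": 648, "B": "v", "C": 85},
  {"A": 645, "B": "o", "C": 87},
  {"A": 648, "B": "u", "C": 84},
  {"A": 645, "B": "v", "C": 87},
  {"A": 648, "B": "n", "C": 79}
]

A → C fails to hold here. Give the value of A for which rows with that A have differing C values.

A=645: 5 rows → C = 87, 87, 87, 87, 87 ✓
A=648: 5 rows → C takes values {85, 79, 84} — violation
The only A value with inconsistent C is A=648.

648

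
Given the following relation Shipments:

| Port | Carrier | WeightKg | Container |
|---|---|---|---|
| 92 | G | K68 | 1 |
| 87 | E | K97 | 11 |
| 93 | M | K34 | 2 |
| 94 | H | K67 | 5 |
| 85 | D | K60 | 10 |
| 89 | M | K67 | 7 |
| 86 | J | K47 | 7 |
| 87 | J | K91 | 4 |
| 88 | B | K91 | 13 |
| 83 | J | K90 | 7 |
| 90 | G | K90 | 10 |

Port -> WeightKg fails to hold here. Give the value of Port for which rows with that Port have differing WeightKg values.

Port=92: 1 row → WeightKg = K68 ✓
Port=87: 2 rows → WeightKg takes values {K97, K91} — violation
Port=93: 1 row → WeightKg = K34 ✓
Port=94: 1 row → WeightKg = K67 ✓
Port=85: 1 row → WeightKg = K60 ✓
Port=89: 1 row → WeightKg = K67 ✓
Port=86: 1 row → WeightKg = K47 ✓
Port=88: 1 row → WeightKg = K91 ✓
Port=83: 1 row → WeightKg = K90 ✓
Port=90: 1 row → WeightKg = K90 ✓
The only Port value with inconsistent WeightKg is Port=87.

87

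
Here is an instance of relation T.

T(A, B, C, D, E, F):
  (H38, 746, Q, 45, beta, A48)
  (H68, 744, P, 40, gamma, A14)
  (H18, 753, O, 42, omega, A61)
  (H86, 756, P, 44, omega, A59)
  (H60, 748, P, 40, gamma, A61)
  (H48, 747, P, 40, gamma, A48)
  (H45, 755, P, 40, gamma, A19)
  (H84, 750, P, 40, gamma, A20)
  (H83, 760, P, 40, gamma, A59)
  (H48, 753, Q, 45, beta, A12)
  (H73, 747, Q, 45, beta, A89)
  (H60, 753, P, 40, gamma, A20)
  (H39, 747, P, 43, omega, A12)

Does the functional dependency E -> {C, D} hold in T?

No

E=beta: 3 rows → {C,D} = (Q, 45), (Q, 45), (Q, 45) ✓
E=gamma: 7 rows → {C,D} = (P, 40), (P, 40), (P, 40), (P, 40), (P, 40), (P, 40), (P, 40) ✓
E=omega: 3 rows → {C,D} takes values {(O, 42), (P, 44), (P, 43)} — violation
Two rows agree on E but differ on {C, D}, so E -> {C, D} does not hold.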